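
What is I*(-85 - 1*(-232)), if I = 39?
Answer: 5733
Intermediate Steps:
I*(-85 - 1*(-232)) = 39*(-85 - 1*(-232)) = 39*(-85 + 232) = 39*147 = 5733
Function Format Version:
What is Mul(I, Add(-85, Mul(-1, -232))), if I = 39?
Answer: 5733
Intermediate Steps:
Mul(I, Add(-85, Mul(-1, -232))) = Mul(39, Add(-85, Mul(-1, -232))) = Mul(39, Add(-85, 232)) = Mul(39, 147) = 5733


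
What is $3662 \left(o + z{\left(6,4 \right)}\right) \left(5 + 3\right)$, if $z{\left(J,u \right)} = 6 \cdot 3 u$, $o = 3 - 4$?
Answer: $2080016$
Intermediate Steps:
$o = -1$ ($o = 3 - 4 = -1$)
$z{\left(J,u \right)} = 18 u$
$3662 \left(o + z{\left(6,4 \right)}\right) \left(5 + 3\right) = 3662 \left(-1 + 18 \cdot 4\right) \left(5 + 3\right) = 3662 \left(-1 + 72\right) 8 = 3662 \cdot 71 \cdot 8 = 3662 \cdot 568 = 2080016$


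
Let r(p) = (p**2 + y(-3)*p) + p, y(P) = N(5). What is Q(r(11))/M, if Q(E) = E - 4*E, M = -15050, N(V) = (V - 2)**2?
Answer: 99/2150 ≈ 0.046046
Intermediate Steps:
N(V) = (-2 + V)**2
y(P) = 9 (y(P) = (-2 + 5)**2 = 3**2 = 9)
r(p) = p**2 + 10*p (r(p) = (p**2 + 9*p) + p = p**2 + 10*p)
Q(E) = -3*E
Q(r(11))/M = -33*(10 + 11)/(-15050) = -33*21*(-1/15050) = -3*231*(-1/15050) = -693*(-1/15050) = 99/2150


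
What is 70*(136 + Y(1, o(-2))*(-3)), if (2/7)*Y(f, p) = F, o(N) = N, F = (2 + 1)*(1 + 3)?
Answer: 700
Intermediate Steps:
F = 12 (F = 3*4 = 12)
Y(f, p) = 42 (Y(f, p) = (7/2)*12 = 42)
70*(136 + Y(1, o(-2))*(-3)) = 70*(136 + 42*(-3)) = 70*(136 - 126) = 70*10 = 700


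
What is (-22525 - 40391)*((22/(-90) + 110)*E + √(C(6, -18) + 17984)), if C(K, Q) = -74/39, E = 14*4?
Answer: -5800519648/15 - 20972*√27350778/13 ≈ -3.9514e+8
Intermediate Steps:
E = 56
C(K, Q) = -74/39 (C(K, Q) = -74*1/39 = -74/39)
(-22525 - 40391)*((22/(-90) + 110)*E + √(C(6, -18) + 17984)) = (-22525 - 40391)*((22/(-90) + 110)*56 + √(-74/39 + 17984)) = -62916*((22*(-1/90) + 110)*56 + √(701302/39)) = -62916*((-11/45 + 110)*56 + √27350778/39) = -62916*((4939/45)*56 + √27350778/39) = -62916*(276584/45 + √27350778/39) = -5800519648/15 - 20972*√27350778/13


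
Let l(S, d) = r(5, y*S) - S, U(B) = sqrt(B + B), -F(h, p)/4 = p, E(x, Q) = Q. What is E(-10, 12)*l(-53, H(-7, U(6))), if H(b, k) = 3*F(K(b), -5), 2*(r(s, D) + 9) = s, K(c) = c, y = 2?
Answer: 558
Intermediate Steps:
r(s, D) = -9 + s/2
F(h, p) = -4*p
U(B) = sqrt(2)*sqrt(B) (U(B) = sqrt(2*B) = sqrt(2)*sqrt(B))
H(b, k) = 60 (H(b, k) = 3*(-4*(-5)) = 3*20 = 60)
l(S, d) = -13/2 - S (l(S, d) = (-9 + (1/2)*5) - S = (-9 + 5/2) - S = -13/2 - S)
E(-10, 12)*l(-53, H(-7, U(6))) = 12*(-13/2 - 1*(-53)) = 12*(-13/2 + 53) = 12*(93/2) = 558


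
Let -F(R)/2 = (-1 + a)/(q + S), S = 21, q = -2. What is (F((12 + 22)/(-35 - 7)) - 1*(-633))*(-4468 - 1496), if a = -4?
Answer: -71788668/19 ≈ -3.7784e+6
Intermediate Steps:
F(R) = 10/19 (F(R) = -2*(-1 - 4)/(-2 + 21) = -(-10)/19 = -2*(-5/19) = 10/19)
(F((12 + 22)/(-35 - 7)) - 1*(-633))*(-4468 - 1496) = (10/19 - 1*(-633))*(-4468 - 1496) = (10/19 + 633)*(-5964) = (12037/19)*(-5964) = -71788668/19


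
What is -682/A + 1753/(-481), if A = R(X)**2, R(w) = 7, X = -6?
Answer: -413939/23569 ≈ -17.563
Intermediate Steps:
A = 49 (A = 7**2 = 49)
-682/A + 1753/(-481) = -682/49 + 1753/(-481) = -682*1/49 + 1753*(-1/481) = -682/49 - 1753/481 = -413939/23569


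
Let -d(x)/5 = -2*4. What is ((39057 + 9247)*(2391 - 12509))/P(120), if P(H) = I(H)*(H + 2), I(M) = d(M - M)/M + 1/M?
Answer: -29324392320/2501 ≈ -1.1725e+7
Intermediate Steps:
d(x) = 40 (d(x) = -(-10)*4 = -5*(-8) = 40)
I(M) = 41/M (I(M) = 40/M + 1/M = 41/M)
P(H) = 41*(2 + H)/H (P(H) = (41/H)*(H + 2) = (41/H)*(2 + H) = 41*(2 + H)/H)
((39057 + 9247)*(2391 - 12509))/P(120) = ((39057 + 9247)*(2391 - 12509))/(41 + 82/120) = (48304*(-10118))/(41 + 82*(1/120)) = -488739872/(41 + 41/60) = -488739872/2501/60 = -488739872*60/2501 = -29324392320/2501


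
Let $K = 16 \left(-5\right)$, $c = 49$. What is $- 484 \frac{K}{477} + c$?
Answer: $\frac{62093}{477} \approx 130.17$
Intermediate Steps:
$K = -80$
$- 484 \frac{K}{477} + c = - 484 \left(- \frac{80}{477}\right) + 49 = - 484 \left(\left(-80\right) \frac{1}{477}\right) + 49 = \left(-484\right) \left(- \frac{80}{477}\right) + 49 = \frac{38720}{477} + 49 = \frac{62093}{477}$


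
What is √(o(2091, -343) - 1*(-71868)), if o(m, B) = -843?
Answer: 5*√2841 ≈ 266.51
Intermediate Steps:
√(o(2091, -343) - 1*(-71868)) = √(-843 - 1*(-71868)) = √(-843 + 71868) = √71025 = 5*√2841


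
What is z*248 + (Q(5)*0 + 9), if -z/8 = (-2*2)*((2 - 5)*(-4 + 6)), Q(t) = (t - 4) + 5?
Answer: -47607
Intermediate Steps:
Q(t) = 1 + t (Q(t) = (-4 + t) + 5 = 1 + t)
z = -192 (z = -8*(-2*2)*(2 - 5)*(-4 + 6) = -(-32)*(-3*2) = -(-32)*(-6) = -8*24 = -192)
z*248 + (Q(5)*0 + 9) = -192*248 + ((1 + 5)*0 + 9) = -47616 + (6*0 + 9) = -47616 + (0 + 9) = -47616 + 9 = -47607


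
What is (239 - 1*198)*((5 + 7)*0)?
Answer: 0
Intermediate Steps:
(239 - 1*198)*((5 + 7)*0) = (239 - 198)*(12*0) = 41*0 = 0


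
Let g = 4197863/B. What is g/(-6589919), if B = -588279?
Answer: 4197863/3876710959401 ≈ 1.0828e-6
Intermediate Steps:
g = -4197863/588279 (g = 4197863/(-588279) = 4197863*(-1/588279) = -4197863/588279 ≈ -7.1358)
g/(-6589919) = -4197863/588279/(-6589919) = -4197863/588279*(-1/6589919) = 4197863/3876710959401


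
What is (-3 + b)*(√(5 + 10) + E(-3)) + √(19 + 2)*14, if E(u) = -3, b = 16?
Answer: -39 + 13*√15 + 14*√21 ≈ 75.505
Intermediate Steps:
(-3 + b)*(√(5 + 10) + E(-3)) + √(19 + 2)*14 = (-3 + 16)*(√(5 + 10) - 3) + √(19 + 2)*14 = 13*(√15 - 3) + √21*14 = 13*(-3 + √15) + 14*√21 = (-39 + 13*√15) + 14*√21 = -39 + 13*√15 + 14*√21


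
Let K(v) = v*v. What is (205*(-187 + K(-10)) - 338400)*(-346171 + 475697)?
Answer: -46141694610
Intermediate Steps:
K(v) = v²
(205*(-187 + K(-10)) - 338400)*(-346171 + 475697) = (205*(-187 + (-10)²) - 338400)*(-346171 + 475697) = (205*(-187 + 100) - 338400)*129526 = (205*(-87) - 338400)*129526 = (-17835 - 338400)*129526 = -356235*129526 = -46141694610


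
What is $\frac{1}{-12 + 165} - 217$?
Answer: $- \frac{33200}{153} \approx -216.99$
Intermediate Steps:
$\frac{1}{-12 + 165} - 217 = \frac{1}{153} - 217 = - \frac{33200}{153}$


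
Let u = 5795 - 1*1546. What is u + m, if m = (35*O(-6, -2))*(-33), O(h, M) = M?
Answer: 6559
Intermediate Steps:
m = 2310 (m = (35*(-2))*(-33) = -70*(-33) = 2310)
u = 4249 (u = 5795 - 1546 = 4249)
u + m = 4249 + 2310 = 6559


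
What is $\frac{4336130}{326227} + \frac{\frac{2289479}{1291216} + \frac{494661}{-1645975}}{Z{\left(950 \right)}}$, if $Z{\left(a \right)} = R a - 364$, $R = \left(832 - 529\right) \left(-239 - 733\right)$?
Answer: $\frac{2578442739266147277410988477}{193988104562283410562356800} \approx 13.292$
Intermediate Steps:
$R = -294516$ ($R = 303 \left(-972\right) = -294516$)
$Z{\left(a \right)} = -364 - 294516 a$ ($Z{\left(a \right)} = - 294516 a - 364 = -364 - 294516 a$)
$\frac{4336130}{326227} + \frac{\frac{2289479}{1291216} + \frac{494661}{-1645975}}{Z{\left(950 \right)}} = \frac{4336130}{326227} + \frac{\frac{2289479}{1291216} + \frac{494661}{-1645975}}{-364 - 279790200} = 4336130 \cdot \frac{1}{326227} + \frac{2289479 \cdot \frac{1}{1291216} + 494661 \left(- \frac{1}{1645975}\right)}{-364 - 279790200} = \frac{4336130}{326227} + \frac{\frac{2289479}{1291216} - \frac{494661}{1645975}}{-279790564} = \frac{4336130}{326227} + \frac{3129710999249}{2125309255600} \left(- \frac{1}{279790564}\right) = \frac{4336130}{326227} - \frac{3129710999249}{594641475298744158400} = \frac{2578442739266147277410988477}{193988104562283410562356800}$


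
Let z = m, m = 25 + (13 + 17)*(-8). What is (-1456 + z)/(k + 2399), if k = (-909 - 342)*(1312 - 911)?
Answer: 1671/499252 ≈ 0.0033470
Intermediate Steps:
k = -501651 (k = -1251*401 = -501651)
m = -215 (m = 25 + 30*(-8) = 25 - 240 = -215)
z = -215
(-1456 + z)/(k + 2399) = (-1456 - 215)/(-501651 + 2399) = -1671/(-499252) = -1671*(-1/499252) = 1671/499252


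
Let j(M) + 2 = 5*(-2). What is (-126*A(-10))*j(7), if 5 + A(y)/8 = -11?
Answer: -193536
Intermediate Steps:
A(y) = -128 (A(y) = -40 + 8*(-11) = -40 - 88 = -128)
j(M) = -12 (j(M) = -2 + 5*(-2) = -2 - 10 = -12)
(-126*A(-10))*j(7) = -126*(-128)*(-12) = 16128*(-12) = -193536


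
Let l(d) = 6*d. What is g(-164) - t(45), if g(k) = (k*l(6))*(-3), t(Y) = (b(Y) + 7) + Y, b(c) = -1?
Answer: 17661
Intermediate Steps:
t(Y) = 6 + Y (t(Y) = (-1 + 7) + Y = 6 + Y)
g(k) = -108*k (g(k) = (k*(6*6))*(-3) = (k*36)*(-3) = (36*k)*(-3) = -108*k)
g(-164) - t(45) = -108*(-164) - (6 + 45) = 17712 - 1*51 = 17712 - 51 = 17661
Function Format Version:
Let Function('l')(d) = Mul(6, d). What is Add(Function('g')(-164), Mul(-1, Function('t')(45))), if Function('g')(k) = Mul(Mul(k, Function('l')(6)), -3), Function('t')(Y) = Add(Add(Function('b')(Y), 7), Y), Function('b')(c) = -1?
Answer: 17661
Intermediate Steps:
Function('t')(Y) = Add(6, Y) (Function('t')(Y) = Add(Add(-1, 7), Y) = Add(6, Y))
Function('g')(k) = Mul(-108, k) (Function('g')(k) = Mul(Mul(k, Mul(6, 6)), -3) = Mul(Mul(k, 36), -3) = Mul(Mul(36, k), -3) = Mul(-108, k))
Add(Function('g')(-164), Mul(-1, Function('t')(45))) = Add(Mul(-108, -164), Mul(-1, Add(6, 45))) = Add(17712, Mul(-1, 51)) = Add(17712, -51) = 17661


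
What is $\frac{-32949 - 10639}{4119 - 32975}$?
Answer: $\frac{10897}{7214} \approx 1.5105$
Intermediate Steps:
$\frac{-32949 - 10639}{4119 - 32975} = - \frac{43588}{-28856} = \left(-43588\right) \left(- \frac{1}{28856}\right) = \frac{10897}{7214}$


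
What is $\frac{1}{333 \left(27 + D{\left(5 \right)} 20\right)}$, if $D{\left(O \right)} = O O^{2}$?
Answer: $\frac{1}{841491} \approx 1.1884 \cdot 10^{-6}$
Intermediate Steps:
$D{\left(O \right)} = O^{3}$
$\frac{1}{333 \left(27 + D{\left(5 \right)} 20\right)} = \frac{1}{333 \left(27 + 5^{3} \cdot 20\right)} = \frac{1}{333 \left(27 + 125 \cdot 20\right)} = \frac{1}{333 \left(27 + 2500\right)} = \frac{1}{333 \cdot 2527} = \frac{1}{333} \cdot \frac{1}{2527} = \frac{1}{841491}$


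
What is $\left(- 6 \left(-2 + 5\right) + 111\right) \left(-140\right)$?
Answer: $-13020$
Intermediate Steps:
$\left(- 6 \left(-2 + 5\right) + 111\right) \left(-140\right) = \left(\left(-6\right) 3 + 111\right) \left(-140\right) = \left(-18 + 111\right) \left(-140\right) = 93 \left(-140\right) = -13020$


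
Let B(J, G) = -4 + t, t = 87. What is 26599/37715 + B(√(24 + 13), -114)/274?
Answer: 26243/26030 ≈ 1.0082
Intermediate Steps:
B(J, G) = 83 (B(J, G) = -4 + 87 = 83)
26599/37715 + B(√(24 + 13), -114)/274 = 26599/37715 + 83/274 = 26599*(1/37715) + 83*(1/274) = 67/95 + 83/274 = 26243/26030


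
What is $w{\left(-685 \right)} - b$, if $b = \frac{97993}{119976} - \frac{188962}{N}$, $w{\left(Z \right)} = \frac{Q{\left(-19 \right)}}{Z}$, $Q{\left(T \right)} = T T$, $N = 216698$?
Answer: $- \frac{4200903848449}{8904506542440} \approx -0.47177$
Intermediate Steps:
$Q{\left(T \right)} = T^{2}$
$w{\left(Z \right)} = \frac{361}{Z}$ ($w{\left(Z \right)} = \frac{\left(-19\right)^{2}}{Z} = \frac{361}{Z}$)
$b = - \frac{718008899}{12999279624}$ ($b = \frac{97993}{119976} - \frac{188962}{216698} = 97993 \cdot \frac{1}{119976} - \frac{94481}{108349} = \frac{97993}{119976} - \frac{94481}{108349} = - \frac{718008899}{12999279624} \approx -0.055234$)
$w{\left(-685 \right)} - b = \frac{361}{-685} - - \frac{718008899}{12999279624} = 361 \left(- \frac{1}{685}\right) + \frac{718008899}{12999279624} = - \frac{361}{685} + \frac{718008899}{12999279624} = - \frac{4200903848449}{8904506542440}$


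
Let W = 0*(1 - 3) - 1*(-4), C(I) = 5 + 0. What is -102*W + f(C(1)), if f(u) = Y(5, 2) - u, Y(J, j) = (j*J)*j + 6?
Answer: -387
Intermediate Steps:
C(I) = 5
Y(J, j) = 6 + J*j**2 (Y(J, j) = (J*j)*j + 6 = J*j**2 + 6 = 6 + J*j**2)
W = 4 (W = 0*(-2) + 4 = 0 + 4 = 4)
f(u) = 26 - u (f(u) = (6 + 5*2**2) - u = (6 + 5*4) - u = (6 + 20) - u = 26 - u)
-102*W + f(C(1)) = -102*4 + (26 - 1*5) = -408 + (26 - 5) = -408 + 21 = -387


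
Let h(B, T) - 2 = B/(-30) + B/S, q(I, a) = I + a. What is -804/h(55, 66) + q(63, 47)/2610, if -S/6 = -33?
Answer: -472138/261 ≈ -1809.0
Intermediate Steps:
S = 198 (S = -6*(-33) = 198)
h(B, T) = 2 - 14*B/495 (h(B, T) = 2 + (B/(-30) + B/198) = 2 + (B*(-1/30) + B*(1/198)) = 2 + (-B/30 + B/198) = 2 - 14*B/495)
-804/h(55, 66) + q(63, 47)/2610 = -804/(2 - 14/495*55) + (63 + 47)/2610 = -804/(2 - 14/9) + 110*(1/2610) = -804/4/9 + 11/261 = -804*9/4 + 11/261 = -1809 + 11/261 = -472138/261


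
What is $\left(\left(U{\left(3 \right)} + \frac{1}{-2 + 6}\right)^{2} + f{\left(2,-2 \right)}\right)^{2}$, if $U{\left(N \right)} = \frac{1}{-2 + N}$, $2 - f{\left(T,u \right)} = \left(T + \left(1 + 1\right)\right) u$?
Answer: $\frac{34225}{256} \approx 133.69$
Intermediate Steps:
$f{\left(T,u \right)} = 2 - u \left(2 + T\right)$ ($f{\left(T,u \right)} = 2 - \left(T + \left(1 + 1\right)\right) u = 2 - \left(T + 2\right) u = 2 - \left(2 + T\right) u = 2 - u \left(2 + T\right)$)
$\left(\left(U{\left(3 \right)} + \frac{1}{-2 + 6}\right)^{2} + f{\left(2,-2 \right)}\right)^{2} = \left(\left(\frac{1}{-2 + 3} + \frac{1}{-2 + 6}\right)^{2} - \left(-6 - 4\right)\right)^{2} = \left(\left(1^{-1} + \frac{1}{4}\right)^{2} + \left(2 + 4 + 4\right)\right)^{2} = \left(\left(1 + \frac{1}{4}\right)^{2} + 10\right)^{2} = \left(\left(\frac{5}{4}\right)^{2} + 10\right)^{2} = \left(\frac{25}{16} + 10\right)^{2} = \left(\frac{185}{16}\right)^{2} = \frac{34225}{256}$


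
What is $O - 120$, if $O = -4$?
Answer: $-124$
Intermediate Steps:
$O - 120 = -4 - 120 = -124$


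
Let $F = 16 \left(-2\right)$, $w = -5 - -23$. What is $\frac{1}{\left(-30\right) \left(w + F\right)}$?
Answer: $\frac{1}{420} \approx 0.002381$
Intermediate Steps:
$w = 18$ ($w = -5 + 23 = 18$)
$F = -32$
$\frac{1}{\left(-30\right) \left(w + F\right)} = \frac{1}{\left(-30\right) \left(18 - 32\right)} = \frac{1}{\left(-30\right) \left(-14\right)} = \frac{1}{420}$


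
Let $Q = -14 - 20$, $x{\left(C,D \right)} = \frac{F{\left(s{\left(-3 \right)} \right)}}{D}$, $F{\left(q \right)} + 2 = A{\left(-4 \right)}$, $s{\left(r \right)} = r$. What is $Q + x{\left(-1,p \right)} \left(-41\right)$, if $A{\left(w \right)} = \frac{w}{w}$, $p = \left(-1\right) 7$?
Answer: $- \frac{279}{7} \approx -39.857$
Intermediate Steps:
$p = -7$
$A{\left(w \right)} = 1$
$F{\left(q \right)} = -1$ ($F{\left(q \right)} = -2 + 1 = -1$)
$x{\left(C,D \right)} = - \frac{1}{D}$
$Q = -34$
$Q + x{\left(-1,p \right)} \left(-41\right) = -34 + - \frac{1}{-7} \left(-41\right) = -34 + \left(-1\right) \left(- \frac{1}{7}\right) \left(-41\right) = -34 + \frac{1}{7} \left(-41\right) = -34 - \frac{41}{7} = - \frac{279}{7}$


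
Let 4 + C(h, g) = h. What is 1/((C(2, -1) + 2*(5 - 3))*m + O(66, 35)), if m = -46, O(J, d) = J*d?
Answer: 1/2218 ≈ 0.00045086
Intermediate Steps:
C(h, g) = -4 + h
1/((C(2, -1) + 2*(5 - 3))*m + O(66, 35)) = 1/(((-4 + 2) + 2*(5 - 3))*(-46) + 66*35) = 1/((-2 + 2*2)*(-46) + 2310) = 1/((-2 + 4)*(-46) + 2310) = 1/(2*(-46) + 2310) = 1/(-92 + 2310) = 1/2218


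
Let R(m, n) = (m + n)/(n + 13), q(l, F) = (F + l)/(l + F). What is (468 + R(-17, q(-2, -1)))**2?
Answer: 10679824/49 ≈ 2.1796e+5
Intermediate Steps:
q(l, F) = 1 (q(l, F) = (F + l)/(F + l) = 1)
R(m, n) = (m + n)/(13 + n)
(468 + R(-17, q(-2, -1)))**2 = (468 + (-17 + 1)/(13 + 1))**2 = (468 - 16/14)**2 = (468 + (1/14)*(-16))**2 = (468 - 8/7)**2 = (3268/7)**2 = 10679824/49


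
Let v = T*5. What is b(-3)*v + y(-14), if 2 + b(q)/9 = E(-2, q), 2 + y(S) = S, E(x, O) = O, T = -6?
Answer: 1334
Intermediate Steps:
v = -30 (v = -6*5 = -30)
y(S) = -2 + S
b(q) = -18 + 9*q
b(-3)*v + y(-14) = (-18 + 9*(-3))*(-30) + (-2 - 14) = (-18 - 27)*(-30) - 16 = -45*(-30) - 16 = 1350 - 16 = 1334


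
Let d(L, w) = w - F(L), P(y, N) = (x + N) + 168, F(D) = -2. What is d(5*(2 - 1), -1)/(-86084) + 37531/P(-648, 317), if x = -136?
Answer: 3230818255/30043316 ≈ 107.54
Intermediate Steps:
P(y, N) = 32 + N (P(y, N) = (-136 + N) + 168 = 32 + N)
d(L, w) = 2 + w (d(L, w) = w - 1*(-2) = w + 2 = 2 + w)
d(5*(2 - 1), -1)/(-86084) + 37531/P(-648, 317) = (2 - 1)/(-86084) + 37531/(32 + 317) = 1*(-1/86084) + 37531/349 = -1/86084 + 37531*(1/349) = -1/86084 + 37531/349 = 3230818255/30043316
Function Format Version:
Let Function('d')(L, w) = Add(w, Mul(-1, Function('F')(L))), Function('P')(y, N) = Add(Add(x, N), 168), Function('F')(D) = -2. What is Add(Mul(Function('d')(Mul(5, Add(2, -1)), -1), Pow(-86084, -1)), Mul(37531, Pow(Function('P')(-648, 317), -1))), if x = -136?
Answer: Rational(3230818255, 30043316) ≈ 107.54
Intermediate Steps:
Function('P')(y, N) = Add(32, N) (Function('P')(y, N) = Add(Add(-136, N), 168) = Add(32, N))
Function('d')(L, w) = Add(2, w) (Function('d')(L, w) = Add(w, Mul(-1, -2)) = Add(w, 2) = Add(2, w))
Add(Mul(Function('d')(Mul(5, Add(2, -1)), -1), Pow(-86084, -1)), Mul(37531, Pow(Function('P')(-648, 317), -1))) = Add(Mul(Add(2, -1), Pow(-86084, -1)), Mul(37531, Pow(Add(32, 317), -1))) = Add(Mul(1, Rational(-1, 86084)), Mul(37531, Pow(349, -1))) = Add(Rational(-1, 86084), Mul(37531, Rational(1, 349))) = Add(Rational(-1, 86084), Rational(37531, 349)) = Rational(3230818255, 30043316)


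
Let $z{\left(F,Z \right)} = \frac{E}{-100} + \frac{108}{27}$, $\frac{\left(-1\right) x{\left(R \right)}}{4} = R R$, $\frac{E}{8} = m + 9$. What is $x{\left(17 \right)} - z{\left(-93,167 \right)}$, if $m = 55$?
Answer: $- \frac{28872}{25} \approx -1154.9$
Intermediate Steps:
$E = 512$ ($E = 8 \left(55 + 9\right) = 8 \cdot 64 = 512$)
$x{\left(R \right)} = - 4 R^{2}$ ($x{\left(R \right)} = - 4 R R = - 4 R^{2}$)
$z{\left(F,Z \right)} = - \frac{28}{25}$ ($z{\left(F,Z \right)} = \frac{512}{-100} + \frac{108}{27} = 512 \left(- \frac{1}{100}\right) + 108 \cdot \frac{1}{27} = - \frac{128}{25} + 4 = - \frac{28}{25}$)
$x{\left(17 \right)} - z{\left(-93,167 \right)} = - 4 \cdot 17^{2} - - \frac{28}{25} = \left(-4\right) 289 + \frac{28}{25} = -1156 + \frac{28}{25} = - \frac{28872}{25}$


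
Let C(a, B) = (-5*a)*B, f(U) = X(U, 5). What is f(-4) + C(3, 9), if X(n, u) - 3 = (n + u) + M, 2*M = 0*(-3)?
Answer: -131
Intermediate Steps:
M = 0 (M = (0*(-3))/2 = (½)*0 = 0)
X(n, u) = 3 + n + u (X(n, u) = 3 + ((n + u) + 0) = 3 + (n + u) = 3 + n + u)
f(U) = 8 + U (f(U) = 3 + U + 5 = 8 + U)
C(a, B) = -5*B*a
f(-4) + C(3, 9) = (8 - 4) - 5*9*3 = 4 - 135 = -131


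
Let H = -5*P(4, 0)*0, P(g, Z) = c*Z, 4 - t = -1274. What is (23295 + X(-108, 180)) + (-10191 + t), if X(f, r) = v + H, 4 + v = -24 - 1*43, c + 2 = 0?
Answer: 14311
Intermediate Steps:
c = -2 (c = -2 + 0 = -2)
t = 1278 (t = 4 - 1*(-1274) = 4 + 1274 = 1278)
P(g, Z) = -2*Z
v = -71 (v = -4 + (-24 - 1*43) = -4 + (-24 - 43) = -4 - 67 = -71)
H = 0 (H = -(-10)*0*0 = -5*0*0 = 0*0 = 0)
X(f, r) = -71 (X(f, r) = -71 + 0 = -71)
(23295 + X(-108, 180)) + (-10191 + t) = (23295 - 71) + (-10191 + 1278) = 23224 - 8913 = 14311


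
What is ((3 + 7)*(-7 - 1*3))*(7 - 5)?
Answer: -200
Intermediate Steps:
((3 + 7)*(-7 - 1*3))*(7 - 5) = (10*(-7 - 3))*2 = (10*(-10))*2 = -100*2 = -200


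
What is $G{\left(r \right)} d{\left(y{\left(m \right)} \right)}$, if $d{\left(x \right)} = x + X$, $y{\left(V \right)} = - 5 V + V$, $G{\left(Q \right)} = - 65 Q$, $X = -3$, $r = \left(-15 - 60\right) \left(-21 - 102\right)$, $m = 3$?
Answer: $8994375$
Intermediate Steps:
$r = 9225$ ($r = \left(-75\right) \left(-123\right) = 9225$)
$y{\left(V \right)} = - 4 V$
$d{\left(x \right)} = -3 + x$ ($d{\left(x \right)} = x - 3 = -3 + x$)
$G{\left(r \right)} d{\left(y{\left(m \right)} \right)} = \left(-65\right) 9225 \left(-3 - 12\right) = - 599625 \left(-3 - 12\right) = \left(-599625\right) \left(-15\right) = 8994375$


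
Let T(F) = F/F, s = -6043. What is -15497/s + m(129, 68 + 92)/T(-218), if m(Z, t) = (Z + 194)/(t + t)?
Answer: 6910929/1933760 ≈ 3.5738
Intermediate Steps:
m(Z, t) = (194 + Z)/(2*t) (m(Z, t) = (194 + Z)/((2*t)) = (194 + Z)*(1/(2*t)) = (194 + Z)/(2*t))
T(F) = 1
-15497/s + m(129, 68 + 92)/T(-218) = -15497/(-6043) + ((194 + 129)/(2*(68 + 92)))/1 = -15497*(-1/6043) + ((½)*323/160)*1 = 15497/6043 + ((½)*(1/160)*323)*1 = 15497/6043 + (323/320)*1 = 15497/6043 + 323/320 = 6910929/1933760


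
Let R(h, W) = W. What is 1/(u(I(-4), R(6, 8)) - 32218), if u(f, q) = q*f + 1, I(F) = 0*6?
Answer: -1/32217 ≈ -3.1040e-5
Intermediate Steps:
I(F) = 0
u(f, q) = 1 + f*q (u(f, q) = f*q + 1 = 1 + f*q)
1/(u(I(-4), R(6, 8)) - 32218) = 1/((1 + 0*8) - 32218) = 1/((1 + 0) - 32218) = 1/(1 - 32218) = 1/(-32217) = -1/32217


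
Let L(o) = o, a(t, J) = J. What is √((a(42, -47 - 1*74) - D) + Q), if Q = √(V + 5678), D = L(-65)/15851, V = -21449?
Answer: √(-251245686 + 2076481*I*√15771)/1441 ≈ 5.1668 + 12.153*I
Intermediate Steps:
D = -65/15851 ≈ -0.0041007
Q = I*√15771 (Q = √(-21449 + 5678) = √(-15771) = I*√15771 ≈ 125.58*I)
√((a(42, -47 - 1*74) - D) + Q) = √(((-47 - 1*74) - 1*(-65/15851)) + I*√15771) = √(((-47 - 74) + 65/15851) + I*√15771) = √((-121 + 65/15851) + I*√15771) = √(-1917906/15851 + I*√15771)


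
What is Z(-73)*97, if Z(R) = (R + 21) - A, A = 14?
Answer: -6402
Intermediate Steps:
Z(R) = 7 + R (Z(R) = (R + 21) - 1*14 = (21 + R) - 14 = 7 + R)
Z(-73)*97 = (7 - 73)*97 = -66*97 = -6402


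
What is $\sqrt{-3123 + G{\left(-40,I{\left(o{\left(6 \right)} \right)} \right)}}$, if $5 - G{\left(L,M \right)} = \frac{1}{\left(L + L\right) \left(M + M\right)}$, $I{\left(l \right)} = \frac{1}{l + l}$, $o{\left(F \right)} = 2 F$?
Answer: $\frac{i \sqrt{311785}}{10} \approx 55.838 i$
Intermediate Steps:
$I{\left(l \right)} = \frac{1}{2 l}$
$G{\left(L,M \right)} = 5 - \frac{1}{4 L M}$ ($G{\left(L,M \right)} = 5 - \frac{1}{\left(L + L\right) \left(M + M\right)} = 5 - \frac{1}{2 L 2 M} = 5 - \frac{1}{4 L M}$)
$\sqrt{-3123 + G{\left(-40,I{\left(o{\left(6 \right)} \right)} \right)}} = \sqrt{-3123 + \left(5 - \frac{1}{4 \left(-40\right) \frac{1}{2 \cdot 2 \cdot 6}}\right)} = \sqrt{-3123 + \left(5 - - \frac{1}{160 \frac{1}{2 \cdot 12}}\right)} = \sqrt{-3123 + \left(5 - - \frac{1}{160 \cdot \frac{1}{2} \cdot \frac{1}{12}}\right)} = \sqrt{-3123 + \left(5 - - \frac{\frac{1}{\frac{1}{24}}}{160}\right)} = \sqrt{-3123 + \left(5 - \left(- \frac{1}{160}\right) 24\right)} = \sqrt{-3123 + \left(5 + \frac{3}{20}\right)} = \sqrt{-3123 + \frac{103}{20}} = \sqrt{- \frac{62357}{20}} = \frac{i \sqrt{311785}}{10}$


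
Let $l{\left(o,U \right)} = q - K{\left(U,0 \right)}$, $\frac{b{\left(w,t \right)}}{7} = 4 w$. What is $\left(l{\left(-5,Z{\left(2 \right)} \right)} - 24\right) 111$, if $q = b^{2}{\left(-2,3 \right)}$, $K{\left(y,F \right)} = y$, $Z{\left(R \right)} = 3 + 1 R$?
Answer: $344877$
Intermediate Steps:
$Z{\left(R \right)} = 3 + R$
$b{\left(w,t \right)} = 28 w$ ($b{\left(w,t \right)} = 7 \cdot 4 w = 28 w$)
$q = 3136$ ($q = \left(28 \left(-2\right)\right)^{2} = \left(-56\right)^{2} = 3136$)
$l{\left(o,U \right)} = 3136 - U$
$\left(l{\left(-5,Z{\left(2 \right)} \right)} - 24\right) 111 = \left(\left(3136 - \left(3 + 2\right)\right) - 24\right) 111 = \left(\left(3136 - 5\right) - 24\right) 111 = \left(3131 - 24\right) 111 = 3107 \cdot 111 = 344877$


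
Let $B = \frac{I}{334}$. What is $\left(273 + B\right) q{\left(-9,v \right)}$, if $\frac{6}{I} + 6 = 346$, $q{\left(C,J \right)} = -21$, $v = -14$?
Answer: $- \frac{325519803}{56780} \approx -5733.0$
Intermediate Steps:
$I = \frac{3}{170}$ ($I = \frac{6}{-6 + 346} = \frac{6}{340} = 6 \cdot \frac{1}{340} = \frac{3}{170} \approx 0.017647$)
$B = \frac{3}{56780}$ ($B = \frac{3}{170 \cdot 334} = \frac{3}{170} \cdot \frac{1}{334} = \frac{3}{56780} \approx 5.2836 \cdot 10^{-5}$)
$\left(273 + B\right) q{\left(-9,v \right)} = \left(273 + \frac{3}{56780}\right) \left(-21\right) = \frac{15500943}{56780} \left(-21\right) = - \frac{325519803}{56780}$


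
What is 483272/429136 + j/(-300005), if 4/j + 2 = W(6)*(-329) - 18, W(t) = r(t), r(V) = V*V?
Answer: 13438206029778/11932861777715 ≈ 1.1262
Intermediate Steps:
r(V) = V²
W(t) = t²
j = -1/2966 (j = 4/(-2 + (6²*(-329) - 18)) = 4/(-2 + (36*(-329) - 18)) = 4/(-2 + (-11844 - 18)) = 4/(-2 - 11862) = 4/(-11864) = 4*(-1/11864) = -1/2966 ≈ -0.00033715)
483272/429136 + j/(-300005) = 483272/429136 - 1/2966/(-300005) = 483272*(1/429136) - 1/2966*(-1/300005) = 60409/53642 + 1/889814830 = 13438206029778/11932861777715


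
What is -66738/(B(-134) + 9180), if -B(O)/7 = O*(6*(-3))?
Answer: 11123/1284 ≈ 8.6628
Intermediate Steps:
B(O) = 126*O (B(O) = -7*O*6*(-3) = -7*O*(-18) = -(-126)*O = 126*O)
-66738/(B(-134) + 9180) = -66738/(126*(-134) + 9180) = -66738/(-16884 + 9180) = -66738/(-7704) = -66738*(-1/7704) = 11123/1284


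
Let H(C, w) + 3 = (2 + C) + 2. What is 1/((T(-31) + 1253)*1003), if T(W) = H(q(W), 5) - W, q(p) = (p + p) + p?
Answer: 1/1195576 ≈ 8.3642e-7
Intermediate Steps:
q(p) = 3*p (q(p) = 2*p + p = 3*p)
H(C, w) = 1 + C (H(C, w) = -3 + ((2 + C) + 2) = -3 + (4 + C) = 1 + C)
T(W) = 1 + 2*W (T(W) = (1 + 3*W) - W = 1 + 2*W)
1/((T(-31) + 1253)*1003) = 1/(((1 + 2*(-31)) + 1253)*1003) = 1/(((1 - 62) + 1253)*1003) = 1/((-61 + 1253)*1003) = 1/(1192*1003) = 1/1195576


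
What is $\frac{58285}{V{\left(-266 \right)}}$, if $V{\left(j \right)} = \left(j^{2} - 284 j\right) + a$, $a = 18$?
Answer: $\frac{58285}{146318} \approx 0.39834$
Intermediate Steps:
$V{\left(j \right)} = 18 + j^{2} - 284 j$ ($V{\left(j \right)} = \left(j^{2} - 284 j\right) + 18 = 18 + j^{2} - 284 j$)
$\frac{58285}{V{\left(-266 \right)}} = \frac{58285}{18 + \left(-266\right)^{2} - -75544} = \frac{58285}{18 + 70756 + 75544} = \frac{58285}{146318}$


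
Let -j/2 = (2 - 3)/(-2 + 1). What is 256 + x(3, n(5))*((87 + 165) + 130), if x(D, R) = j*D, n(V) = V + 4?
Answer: -2036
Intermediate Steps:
j = -2 (j = -2*(2 - 3)/(-2 + 1) = -(-2)/(-1) = -(-2)*(-1) = -2*1 = -2)
n(V) = 4 + V
x(D, R) = -2*D
256 + x(3, n(5))*((87 + 165) + 130) = 256 + (-2*3)*((87 + 165) + 130) = 256 - 6*(252 + 130) = 256 - 6*382 = 256 - 2292 = -2036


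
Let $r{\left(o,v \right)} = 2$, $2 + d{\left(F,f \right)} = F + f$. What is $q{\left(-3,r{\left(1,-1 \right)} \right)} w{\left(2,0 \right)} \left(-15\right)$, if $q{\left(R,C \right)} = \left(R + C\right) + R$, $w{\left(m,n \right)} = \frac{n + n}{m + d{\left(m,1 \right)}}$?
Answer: $0$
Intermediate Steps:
$d{\left(F,f \right)} = -2 + F + f$ ($d{\left(F,f \right)} = -2 + \left(F + f\right) = -2 + F + f$)
$w{\left(m,n \right)} = \frac{2 n}{-1 + 2 m}$ ($w{\left(m,n \right)} = \frac{n + n}{m + \left(-2 + m + 1\right)} = \frac{2 n}{m + \left(-1 + m\right)} = \frac{2 n}{-1 + 2 m}$)
$q{\left(R,C \right)} = C + 2 R$ ($q{\left(R,C \right)} = \left(C + R\right) + R = C + 2 R$)
$q{\left(-3,r{\left(1,-1 \right)} \right)} w{\left(2,0 \right)} \left(-15\right) = \left(2 + 2 \left(-3\right)\right) 2 \cdot 0 \frac{1}{-1 + 2 \cdot 2} \left(-15\right) = \left(2 - 6\right) 2 \cdot 0 \frac{1}{-1 + 4} \left(-15\right) = - 4 \cdot 2 \cdot 0 \cdot \frac{1}{3} \left(-15\right) = \left(-4\right) 0 \left(-15\right) = 0 \left(-15\right) = 0$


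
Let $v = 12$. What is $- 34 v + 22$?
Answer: $-386$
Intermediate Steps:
$- 34 v + 22 = \left(-34\right) 12 + 22 = -408 + 22 = -386$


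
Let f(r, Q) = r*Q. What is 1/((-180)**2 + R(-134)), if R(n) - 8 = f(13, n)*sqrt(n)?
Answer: 4051/182113755 + 871*I*sqrt(134)/728455020 ≈ 2.2244e-5 + 1.3841e-5*I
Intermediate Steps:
f(r, Q) = Q*r
R(n) = 8 + 13*n**(3/2) (R(n) = 8 + (n*13)*sqrt(n) = 8 + (13*n)*sqrt(n) = 8 + 13*n**(3/2))
1/((-180)**2 + R(-134)) = 1/((-180)**2 + (8 + 13*(-134)**(3/2))) = 1/(32400 + (8 + 13*(-134*I*sqrt(134)))) = 1/(32400 + (8 - 1742*I*sqrt(134))) = 1/(32408 - 1742*I*sqrt(134))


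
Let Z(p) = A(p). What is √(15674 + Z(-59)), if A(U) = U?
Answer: 3*√1735 ≈ 124.96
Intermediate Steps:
Z(p) = p
√(15674 + Z(-59)) = √(15674 - 59) = √15615 = 3*√1735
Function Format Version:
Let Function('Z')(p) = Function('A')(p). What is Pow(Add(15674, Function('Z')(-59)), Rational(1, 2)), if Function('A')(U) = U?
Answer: Mul(3, Pow(1735, Rational(1, 2))) ≈ 124.96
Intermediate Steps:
Function('Z')(p) = p
Pow(Add(15674, Function('Z')(-59)), Rational(1, 2)) = Pow(Add(15674, -59), Rational(1, 2)) = Pow(15615, Rational(1, 2)) = Mul(3, Pow(1735, Rational(1, 2)))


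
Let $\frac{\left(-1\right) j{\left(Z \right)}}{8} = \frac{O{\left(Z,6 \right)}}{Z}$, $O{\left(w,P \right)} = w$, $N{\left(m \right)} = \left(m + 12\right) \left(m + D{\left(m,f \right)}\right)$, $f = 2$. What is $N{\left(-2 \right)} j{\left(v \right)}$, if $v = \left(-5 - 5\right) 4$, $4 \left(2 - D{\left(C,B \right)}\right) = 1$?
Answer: $20$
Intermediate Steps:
$D{\left(C,B \right)} = \frac{7}{4}$ ($D{\left(C,B \right)} = 2 - \frac{1}{4} = \frac{7}{4}$)
$N{\left(m \right)} = \left(12 + m\right) \left(\frac{7}{4} + m\right)$ ($N{\left(m \right)} = \left(m + 12\right) \left(m + \frac{7}{4}\right) = \left(12 + m\right) \left(\frac{7}{4} + m\right)$)
$v = -40$ ($v = \left(-10\right) 4 = -40$)
$j{\left(Z \right)} = -8$ ($j{\left(Z \right)} = - 8 \frac{Z}{Z} = \left(-8\right) 1 = -8$)
$N{\left(-2 \right)} j{\left(v \right)} = \left(21 + \left(-2\right)^{2} + \frac{55}{4} \left(-2\right)\right) \left(-8\right) = \left(21 + 4 - \frac{55}{2}\right) \left(-8\right) = \left(- \frac{5}{2}\right) \left(-8\right) = 20$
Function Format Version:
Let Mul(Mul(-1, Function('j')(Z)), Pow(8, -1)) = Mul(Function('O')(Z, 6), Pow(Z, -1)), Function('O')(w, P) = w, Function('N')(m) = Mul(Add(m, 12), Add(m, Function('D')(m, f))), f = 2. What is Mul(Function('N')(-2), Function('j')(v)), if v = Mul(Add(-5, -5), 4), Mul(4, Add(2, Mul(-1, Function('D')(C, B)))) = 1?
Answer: 20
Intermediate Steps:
Function('D')(C, B) = Rational(7, 4) (Function('D')(C, B) = Add(2, Mul(Rational(-1, 4), 1)) = Add(2, Rational(-1, 4)) = Rational(7, 4))
Function('N')(m) = Mul(Add(12, m), Add(Rational(7, 4), m)) (Function('N')(m) = Mul(Add(m, 12), Add(m, Rational(7, 4))) = Mul(Add(12, m), Add(Rational(7, 4), m)))
v = -40 (v = Mul(-10, 4) = -40)
Function('j')(Z) = -8 (Function('j')(Z) = Mul(-8, Mul(Z, Pow(Z, -1))) = Mul(-8, 1) = -8)
Mul(Function('N')(-2), Function('j')(v)) = Mul(Add(21, Pow(-2, 2), Mul(Rational(55, 4), -2)), -8) = Mul(Add(21, 4, Rational(-55, 2)), -8) = Mul(Rational(-5, 2), -8) = 20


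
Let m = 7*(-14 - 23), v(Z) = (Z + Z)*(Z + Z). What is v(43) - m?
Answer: 7655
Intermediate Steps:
v(Z) = 4*Z**2 (v(Z) = (2*Z)*(2*Z) = 4*Z**2)
m = -259 (m = 7*(-37) = -259)
v(43) - m = 4*43**2 - 1*(-259) = 4*1849 + 259 = 7396 + 259 = 7655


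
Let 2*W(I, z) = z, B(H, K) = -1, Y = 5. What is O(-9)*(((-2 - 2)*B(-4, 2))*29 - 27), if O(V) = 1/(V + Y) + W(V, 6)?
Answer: 979/4 ≈ 244.75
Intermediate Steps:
W(I, z) = z/2
O(V) = 3 + 1/(5 + V) (O(V) = 1/(V + 5) + (1/2)*6 = 1/(5 + V) + 3 = 3 + 1/(5 + V))
O(-9)*(((-2 - 2)*B(-4, 2))*29 - 27) = ((16 + 3*(-9))/(5 - 9))*(((-2 - 2)*(-1))*29 - 27) = ((16 - 27)/(-4))*(-4*(-1)*29 - 27) = (-1/4*(-11))*(4*29 - 27) = 11*(116 - 27)/4 = (11/4)*89 = 979/4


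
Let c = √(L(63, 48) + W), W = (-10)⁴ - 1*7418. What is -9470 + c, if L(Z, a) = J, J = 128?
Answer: -9470 + √2710 ≈ -9417.9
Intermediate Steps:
L(Z, a) = 128
W = 2582 (W = 10000 - 7418 = 2582)
c = √2710 (c = √(128 + 2582) = √2710 ≈ 52.058)
-9470 + c = -9470 + √2710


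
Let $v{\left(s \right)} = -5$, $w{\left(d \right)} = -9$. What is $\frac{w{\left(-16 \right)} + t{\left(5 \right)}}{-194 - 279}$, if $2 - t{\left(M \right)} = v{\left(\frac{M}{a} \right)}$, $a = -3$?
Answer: $\frac{2}{473} \approx 0.0042283$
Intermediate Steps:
$t{\left(M \right)} = 7$ ($t{\left(M \right)} = 2 - -5 = 2 + 5 = 7$)
$\frac{w{\left(-16 \right)} + t{\left(5 \right)}}{-194 - 279} = \frac{-9 + 7}{-194 - 279} = - \frac{2}{-473} = \left(-2\right) \left(- \frac{1}{473}\right) = \frac{2}{473}$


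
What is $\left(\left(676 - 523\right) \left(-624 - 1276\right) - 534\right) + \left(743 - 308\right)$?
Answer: $-290799$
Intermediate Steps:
$\left(\left(676 - 523\right) \left(-624 - 1276\right) - 534\right) + \left(743 - 308\right) = \left(153 \left(-1900\right) - 534\right) + 435 = \left(-290700 - 534\right) + 435 = -291234 + 435 = -290799$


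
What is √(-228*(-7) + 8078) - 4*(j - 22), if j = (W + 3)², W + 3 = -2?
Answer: 72 + √9674 ≈ 170.36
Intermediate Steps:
W = -5 (W = -3 - 2 = -5)
j = 4 (j = (-5 + 3)² = (-2)² = 4)
√(-228*(-7) + 8078) - 4*(j - 22) = √(-228*(-7) + 8078) - 4*(4 - 22) = √(1596 + 8078) - 4*(-18) = √9674 - 1*(-72) = √9674 + 72 = 72 + √9674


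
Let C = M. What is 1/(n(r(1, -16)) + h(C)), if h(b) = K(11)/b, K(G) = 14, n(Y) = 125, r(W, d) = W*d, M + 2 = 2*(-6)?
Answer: 1/124 ≈ 0.0080645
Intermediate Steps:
M = -14 (M = -2 + 2*(-6) = -2 - 12 = -14)
C = -14
h(b) = 14/b
1/(n(r(1, -16)) + h(C)) = 1/(125 + 14/(-14)) = 1/(125 + 14*(-1/14)) = 1/(125 - 1) = 1/124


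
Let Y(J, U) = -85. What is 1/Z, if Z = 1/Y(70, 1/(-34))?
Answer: -85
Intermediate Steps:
Z = -1/85 (Z = 1/(-85) = -1/85 ≈ -0.011765)
1/Z = 1/(-1/85) = -85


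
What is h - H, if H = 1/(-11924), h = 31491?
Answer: 375498685/11924 ≈ 31491.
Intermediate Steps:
H = -1/11924 ≈ -8.3864e-5
h - H = 31491 - 1*(-1/11924) = 31491 + 1/11924 = 375498685/11924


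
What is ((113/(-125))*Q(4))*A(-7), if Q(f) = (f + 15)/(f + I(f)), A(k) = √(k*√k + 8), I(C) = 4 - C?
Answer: -2147*√(8 - 7*I*√7)/500 ≈ -16.117 + 10.594*I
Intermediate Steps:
A(k) = √(8 + k^(3/2)) (A(k) = √(k^(3/2) + 8) = √(8 + k^(3/2)))
Q(f) = 15/4 + f/4 (Q(f) = (f + 15)/(f + (4 - f)) = (15 + f)/4 = (15 + f)*(¼) = 15/4 + f/4)
((113/(-125))*Q(4))*A(-7) = ((113/(-125))*(15/4 + (¼)*4))*√(8 + (-7)^(3/2)) = ((113*(-1/125))*(15/4 + 1))*√(8 - 7*I*√7) = (-113/125*19/4)*√(8 - 7*I*√7) = -2147*√(8 - 7*I*√7)/500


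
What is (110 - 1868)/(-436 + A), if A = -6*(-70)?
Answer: 879/8 ≈ 109.88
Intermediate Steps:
A = 420
(110 - 1868)/(-436 + A) = (110 - 1868)/(-436 + 420) = -1758/(-16) = -1758*(-1/16) = 879/8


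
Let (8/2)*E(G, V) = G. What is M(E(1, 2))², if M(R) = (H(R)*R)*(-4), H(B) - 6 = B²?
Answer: 9409/256 ≈ 36.754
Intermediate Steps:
H(B) = 6 + B²
E(G, V) = G/4
M(R) = -4*R*(6 + R²) (M(R) = ((6 + R²)*R)*(-4) = (R*(6 + R²))*(-4) = -4*R*(6 + R²))
M(E(1, 2))² = (-4*(¼)*1*(6 + ((¼)*1)²))² = (-4*¼*(6 + (¼)²))² = (-4*¼*(6 + 1/16))² = (-4*¼*97/16)² = (-97/16)² = 9409/256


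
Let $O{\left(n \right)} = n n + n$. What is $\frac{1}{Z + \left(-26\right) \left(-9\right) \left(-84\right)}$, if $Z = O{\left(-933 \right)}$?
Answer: $\frac{1}{849900} \approx 1.1766 \cdot 10^{-6}$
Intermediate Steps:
$O{\left(n \right)} = n + n^{2}$ ($O{\left(n \right)} = n^{2} + n = n + n^{2}$)
$Z = 869556$ ($Z = - 933 \left(1 - 933\right) = \left(-933\right) \left(-932\right) = 869556$)
$\frac{1}{Z + \left(-26\right) \left(-9\right) \left(-84\right)} = \frac{1}{869556 + \left(-26\right) \left(-9\right) \left(-84\right)} = \frac{1}{869556 + 234 \left(-84\right)} = \frac{1}{869556 - 19656} = \frac{1}{849900}$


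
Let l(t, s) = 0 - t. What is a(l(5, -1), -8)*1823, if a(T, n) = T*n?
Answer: 72920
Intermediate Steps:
l(t, s) = -t
a(l(5, -1), -8)*1823 = (-1*5*(-8))*1823 = -5*(-8)*1823 = 40*1823 = 72920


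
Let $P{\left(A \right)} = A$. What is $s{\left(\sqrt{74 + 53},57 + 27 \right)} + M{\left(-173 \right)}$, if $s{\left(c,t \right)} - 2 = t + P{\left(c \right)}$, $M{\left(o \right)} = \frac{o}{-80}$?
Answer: $\frac{7053}{80} + \sqrt{127} \approx 99.432$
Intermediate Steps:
$M{\left(o \right)} = - \frac{o}{80}$ ($M{\left(o \right)} = o \left(- \frac{1}{80}\right) = - \frac{o}{80}$)
$s{\left(c,t \right)} = 2 + c + t$ ($s{\left(c,t \right)} = 2 + \left(t + c\right) = 2 + \left(c + t\right) = 2 + c + t$)
$s{\left(\sqrt{74 + 53},57 + 27 \right)} + M{\left(-173 \right)} = \left(2 + \sqrt{74 + 53} + \left(57 + 27\right)\right) - - \frac{173}{80} = \left(2 + \sqrt{127} + 84\right) + \frac{173}{80} = \left(86 + \sqrt{127}\right) + \frac{173}{80} = \frac{7053}{80} + \sqrt{127}$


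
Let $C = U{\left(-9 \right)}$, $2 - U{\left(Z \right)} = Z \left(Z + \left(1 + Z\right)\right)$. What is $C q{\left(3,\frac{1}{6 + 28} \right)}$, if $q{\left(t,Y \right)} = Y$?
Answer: $- \frac{151}{34} \approx -4.4412$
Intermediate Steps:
$U{\left(Z \right)} = 2 - Z \left(1 + 2 Z\right)$ ($U{\left(Z \right)} = 2 - Z \left(Z + \left(1 + Z\right)\right) = 2 - Z \left(1 + 2 Z\right)$)
$C = -151$ ($C = 2 - -9 - 2 \left(-9\right)^{2} = 2 + 9 - 162 = -151$)
$C q{\left(3,\frac{1}{6 + 28} \right)} = - \frac{151}{6 + 28} = - \frac{151}{34}$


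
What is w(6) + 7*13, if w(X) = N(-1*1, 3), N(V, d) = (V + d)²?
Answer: 95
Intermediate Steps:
w(X) = 4 (w(X) = (-1*1 + 3)² = (-1 + 3)² = 2² = 4)
w(6) + 7*13 = 4 + 7*13 = 4 + 91 = 95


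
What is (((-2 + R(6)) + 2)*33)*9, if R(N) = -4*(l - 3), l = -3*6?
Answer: 24948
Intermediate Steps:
l = -18
R(N) = 84 (R(N) = -4*(-18 - 3) = -4*(-21) = 84)
(((-2 + R(6)) + 2)*33)*9 = (((-2 + 84) + 2)*33)*9 = ((82 + 2)*33)*9 = (84*33)*9 = 2772*9 = 24948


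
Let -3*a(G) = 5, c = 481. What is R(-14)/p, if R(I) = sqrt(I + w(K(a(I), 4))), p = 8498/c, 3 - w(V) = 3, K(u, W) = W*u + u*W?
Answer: 481*I*sqrt(14)/8498 ≈ 0.21178*I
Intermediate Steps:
a(G) = -5/3 (a(G) = -1/3*5 = -5/3)
K(u, W) = 2*W*u (K(u, W) = W*u + W*u = 2*W*u)
w(V) = 0 (w(V) = 3 - 1*3 = 3 - 3 = 0)
p = 8498/481 ≈ 17.667
R(I) = sqrt(I) (R(I) = sqrt(I + 0) = sqrt(I))
R(-14)/p = sqrt(-14)/(8498/481) = (I*sqrt(14))*(481/8498) = 481*I*sqrt(14)/8498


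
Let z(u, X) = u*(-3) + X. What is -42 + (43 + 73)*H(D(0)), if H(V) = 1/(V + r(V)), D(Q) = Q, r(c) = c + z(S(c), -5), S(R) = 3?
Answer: -352/7 ≈ -50.286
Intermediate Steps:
z(u, X) = X - 3*u (z(u, X) = -3*u + X = X - 3*u)
r(c) = -14 + c (r(c) = c + (-5 - 3*3) = c + (-5 - 9) = c - 14 = -14 + c)
H(V) = 1/(-14 + 2*V) (H(V) = 1/(V + (-14 + V)) = 1/(-14 + 2*V))
-42 + (43 + 73)*H(D(0)) = -42 + (43 + 73)*(1/(2*(-7 + 0))) = -42 + 116*((½)/(-7)) = -42 + 116*((½)*(-⅐)) = -42 + 116*(-1/14) = -42 - 58/7 = -352/7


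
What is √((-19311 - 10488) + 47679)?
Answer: 2*√4470 ≈ 133.72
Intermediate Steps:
√((-19311 - 10488) + 47679) = √(-29799 + 47679) = √17880 = 2*√4470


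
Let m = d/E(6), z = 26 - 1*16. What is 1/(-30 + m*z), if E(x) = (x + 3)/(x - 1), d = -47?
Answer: -9/2620 ≈ -0.0034351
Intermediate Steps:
z = 10 (z = 26 - 16 = 10)
E(x) = (3 + x)/(-1 + x)
m = -235/9 (m = -47*(-1 + 6)/(3 + 6) = -47/(9/5) = -47/((⅕)*9) = -47/9/5 = -47*5/9 = -235/9 ≈ -26.111)
1/(-30 + m*z) = 1/(-30 - 235/9*10) = 1/(-30 - 2350/9) = 1/(-2620/9) = -9/2620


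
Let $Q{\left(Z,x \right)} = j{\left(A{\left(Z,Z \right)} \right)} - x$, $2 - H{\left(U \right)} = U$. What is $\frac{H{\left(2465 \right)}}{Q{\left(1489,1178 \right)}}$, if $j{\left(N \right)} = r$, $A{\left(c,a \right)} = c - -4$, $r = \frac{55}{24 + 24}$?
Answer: $\frac{118224}{56489} \approx 2.0929$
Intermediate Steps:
$r = \frac{55}{48} \approx 1.1458$
$A{\left(c,a \right)} = 4 + c$ ($A{\left(c,a \right)} = c + 4 = 4 + c$)
$j{\left(N \right)} = \frac{55}{48}$
$H{\left(U \right)} = 2 - U$
$Q{\left(Z,x \right)} = \frac{55}{48} - x$
$\frac{H{\left(2465 \right)}}{Q{\left(1489,1178 \right)}} = \frac{2 - 2465}{\frac{55}{48} - 1178} = - \frac{2463}{- \frac{56489}{48}} = \left(-2463\right) \left(- \frac{48}{56489}\right) = \frac{118224}{56489}$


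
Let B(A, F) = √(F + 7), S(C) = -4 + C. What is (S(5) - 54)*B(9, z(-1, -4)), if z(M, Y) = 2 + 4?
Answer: -53*√13 ≈ -191.09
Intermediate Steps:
z(M, Y) = 6
B(A, F) = √(7 + F)
(S(5) - 54)*B(9, z(-1, -4)) = ((-4 + 5) - 54)*√(7 + 6) = (1 - 54)*√13 = -53*√13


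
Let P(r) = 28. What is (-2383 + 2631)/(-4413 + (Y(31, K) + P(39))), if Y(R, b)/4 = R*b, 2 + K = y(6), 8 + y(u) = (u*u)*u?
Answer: 248/21159 ≈ 0.011721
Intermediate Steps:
y(u) = -8 + u³ (y(u) = -8 + (u*u)*u = -8 + u²*u = -8 + u³)
K = 206 (K = -2 + (-8 + 6³) = -2 + (-8 + 216) = -2 + 208 = 206)
Y(R, b) = 4*R*b (Y(R, b) = 4*(R*b) = 4*R*b)
(-2383 + 2631)/(-4413 + (Y(31, K) + P(39))) = (-2383 + 2631)/(-4413 + (4*31*206 + 28)) = 248/(-4413 + (25544 + 28)) = 248/(-4413 + 25572) = 248/21159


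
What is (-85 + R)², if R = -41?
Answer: 15876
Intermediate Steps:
(-85 + R)² = (-85 - 41)² = (-126)² = 15876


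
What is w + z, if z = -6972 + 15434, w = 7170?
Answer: 15632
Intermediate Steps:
z = 8462
w + z = 7170 + 8462 = 15632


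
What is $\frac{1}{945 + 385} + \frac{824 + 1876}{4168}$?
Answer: $\frac{224698}{346465} \approx 0.64854$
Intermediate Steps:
$\frac{1}{945 + 385} + \frac{824 + 1876}{4168} = \frac{1}{1330} + 2700 \cdot \frac{1}{4168} = \frac{1}{1330} + \frac{675}{1042} = \frac{224698}{346465}$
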